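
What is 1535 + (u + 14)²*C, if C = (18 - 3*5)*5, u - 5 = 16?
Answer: 19910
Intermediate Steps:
u = 21 (u = 5 + 16 = 21)
C = 15 (C = (18 - 15)*5 = 3*5 = 15)
1535 + (u + 14)²*C = 1535 + (21 + 14)²*15 = 1535 + 35²*15 = 1535 + 1225*15 = 1535 + 18375 = 19910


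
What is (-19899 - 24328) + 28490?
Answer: -15737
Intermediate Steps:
(-19899 - 24328) + 28490 = -44227 + 28490 = -15737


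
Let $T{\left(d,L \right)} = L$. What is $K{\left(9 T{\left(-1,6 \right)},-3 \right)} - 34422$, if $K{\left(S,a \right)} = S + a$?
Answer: $-34371$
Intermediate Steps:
$K{\left(9 T{\left(-1,6 \right)},-3 \right)} - 34422 = \left(9 \cdot 6 - 3\right) - 34422 = \left(54 - 3\right) - 34422 = 51 - 34422 = -34371$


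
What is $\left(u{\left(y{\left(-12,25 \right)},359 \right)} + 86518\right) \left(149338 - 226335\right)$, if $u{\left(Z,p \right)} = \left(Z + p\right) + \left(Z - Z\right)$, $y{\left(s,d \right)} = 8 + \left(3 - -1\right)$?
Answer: $-6690192333$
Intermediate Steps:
$y{\left(s,d \right)} = 12$ ($y{\left(s,d \right)} = 8 + \left(3 + 1\right) = 8 + 4 = 12$)
$u{\left(Z,p \right)} = Z + p$ ($u{\left(Z,p \right)} = \left(Z + p\right) + 0 = Z + p$)
$\left(u{\left(y{\left(-12,25 \right)},359 \right)} + 86518\right) \left(149338 - 226335\right) = \left(\left(12 + 359\right) + 86518\right) \left(149338 - 226335\right) = \left(371 + 86518\right) \left(-76997\right) = 86889 \left(-76997\right) = -6690192333$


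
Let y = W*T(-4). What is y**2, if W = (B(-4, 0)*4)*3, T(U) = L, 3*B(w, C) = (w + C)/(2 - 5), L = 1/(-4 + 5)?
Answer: 256/9 ≈ 28.444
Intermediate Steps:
L = 1 (L = 1/1 = 1)
B(w, C) = -C/9 - w/9 (B(w, C) = ((w + C)/(2 - 5))/3 = ((C + w)/(-3))/3 = ((C + w)*(-1/3))/3 = (-C/3 - w/3)/3 = -C/9 - w/9)
T(U) = 1
W = 16/3 (W = ((-1/9*0 - 1/9*(-4))*4)*3 = ((0 + 4/9)*4)*3 = ((4/9)*4)*3 = (16/9)*3 = 16/3 ≈ 5.3333)
y = 16/3 (y = (16/3)*1 = 16/3 ≈ 5.3333)
y**2 = (16/3)**2 = 256/9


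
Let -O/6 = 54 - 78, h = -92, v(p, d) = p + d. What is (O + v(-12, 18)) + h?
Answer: 58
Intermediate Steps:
v(p, d) = d + p
O = 144 (O = -6*(54 - 78) = -6*(-24) = 144)
(O + v(-12, 18)) + h = (144 + (18 - 12)) - 92 = (144 + 6) - 92 = 150 - 92 = 58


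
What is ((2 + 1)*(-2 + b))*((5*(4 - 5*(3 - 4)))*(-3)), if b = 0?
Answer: 810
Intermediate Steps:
((2 + 1)*(-2 + b))*((5*(4 - 5*(3 - 4)))*(-3)) = ((2 + 1)*(-2 + 0))*((5*(4 - 5*(3 - 4)))*(-3)) = (3*(-2))*((5*(4 - 5*(-1)))*(-3)) = -6*5*(4 + 5)*(-3) = -6*5*9*(-3) = -270*(-3) = -6*(-135) = 810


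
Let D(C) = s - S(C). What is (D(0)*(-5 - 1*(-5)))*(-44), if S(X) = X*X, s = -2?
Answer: 0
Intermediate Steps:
S(X) = X²
D(C) = -2 - C²
(D(0)*(-5 - 1*(-5)))*(-44) = ((-2 - 1*0²)*(-5 - 1*(-5)))*(-44) = ((-2 - 1*0)*(-5 + 5))*(-44) = ((-2 + 0)*0)*(-44) = -2*0*(-44) = 0*(-44) = 0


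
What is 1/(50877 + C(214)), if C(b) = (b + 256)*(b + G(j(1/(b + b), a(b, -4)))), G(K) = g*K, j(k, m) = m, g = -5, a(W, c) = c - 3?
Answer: 1/167907 ≈ 5.9557e-6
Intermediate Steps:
a(W, c) = -3 + c
G(K) = -5*K
C(b) = (35 + b)*(256 + b) (C(b) = (b + 256)*(b - 5*(-3 - 4)) = (256 + b)*(b - 5*(-7)) = (256 + b)*(b + 35) = (256 + b)*(35 + b) = (35 + b)*(256 + b))
1/(50877 + C(214)) = 1/(50877 + (8960 + 214**2 + 291*214)) = 1/(50877 + (8960 + 45796 + 62274)) = 1/(50877 + 117030) = 1/167907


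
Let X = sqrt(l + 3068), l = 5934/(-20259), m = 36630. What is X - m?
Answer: -36630 + sqrt(139896674178)/6753 ≈ -36575.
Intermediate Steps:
l = -1978/6753 (l = 5934*(-1/20259) = -1978/6753 ≈ -0.29291)
X = sqrt(139896674178)/6753 (X = sqrt(-1978/6753 + 3068) = sqrt(20716226/6753) = sqrt(139896674178)/6753 ≈ 55.387)
X - m = sqrt(139896674178)/6753 - 1*36630 = sqrt(139896674178)/6753 - 36630 = -36630 + sqrt(139896674178)/6753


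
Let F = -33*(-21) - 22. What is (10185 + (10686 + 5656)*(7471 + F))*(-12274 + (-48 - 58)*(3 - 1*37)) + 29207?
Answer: -1153688684623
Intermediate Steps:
F = 671 (F = 693 - 22 = 671)
(10185 + (10686 + 5656)*(7471 + F))*(-12274 + (-48 - 58)*(3 - 1*37)) + 29207 = (10185 + (10686 + 5656)*(7471 + 671))*(-12274 + (-48 - 58)*(3 - 1*37)) + 29207 = (10185 + 16342*8142)*(-12274 - 106*(3 - 37)) + 29207 = (10185 + 133056564)*(-12274 - 106*(-34)) + 29207 = 133066749*(-12274 + 3604) + 29207 = 133066749*(-8670) + 29207 = -1153688713830 + 29207 = -1153688684623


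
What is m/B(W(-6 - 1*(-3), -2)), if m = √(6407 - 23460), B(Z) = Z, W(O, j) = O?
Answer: -I*√17053/3 ≈ -43.529*I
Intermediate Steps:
m = I*√17053 (m = √(-17053) = I*√17053 ≈ 130.59*I)
m/B(W(-6 - 1*(-3), -2)) = (I*√17053)/(-6 - 1*(-3)) = (I*√17053)/(-6 + 3) = (I*√17053)/(-3) = (I*√17053)*(-⅓) = -I*√17053/3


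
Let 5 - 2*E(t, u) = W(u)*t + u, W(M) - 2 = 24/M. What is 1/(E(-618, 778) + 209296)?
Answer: 778/163019811 ≈ 4.7724e-6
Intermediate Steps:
W(M) = 2 + 24/M
E(t, u) = 5/2 - u/2 - t*(2 + 24/u)/2 (E(t, u) = 5/2 - ((2 + 24/u)*t + u)/2 = 5/2 - (t*(2 + 24/u) + u)/2 = 5/2 - (u + t*(2 + 24/u))/2 = 5/2 + (-u/2 - t*(2 + 24/u)/2) = 5/2 - u/2 - t*(2 + 24/u)/2)
1/(E(-618, 778) + 209296) = 1/(((½)*778*(5 - 1*778) - 1*(-618)*(12 + 778))/778 + 209296) = 1/(((½)*778*(5 - 778) - 1*(-618)*790)/778 + 209296) = 1/(((½)*778*(-773) + 488220)/778 + 209296) = 1/((-300697 + 488220)/778 + 209296) = 1/((1/778)*187523 + 209296) = 1/(187523/778 + 209296) = 1/(163019811/778) = 778/163019811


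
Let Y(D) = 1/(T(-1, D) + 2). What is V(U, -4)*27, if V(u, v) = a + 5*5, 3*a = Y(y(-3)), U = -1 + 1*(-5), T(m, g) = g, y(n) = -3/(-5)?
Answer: 8820/13 ≈ 678.46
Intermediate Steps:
y(n) = 3/5 (y(n) = -3*(-1/5) = 3/5)
Y(D) = 1/(2 + D) (Y(D) = 1/(D + 2) = 1/(2 + D))
U = -6 (U = -1 - 5 = -6)
a = 5/39 (a = 1/(3*(2 + 3/5)) = 1/(3*(13/5)) = (1/3)*(5/13) = 5/39 ≈ 0.12821)
V(u, v) = 980/39 (V(u, v) = 5/39 + 5*5 = 5/39 + 25 = 980/39)
V(U, -4)*27 = (980/39)*27 = 8820/13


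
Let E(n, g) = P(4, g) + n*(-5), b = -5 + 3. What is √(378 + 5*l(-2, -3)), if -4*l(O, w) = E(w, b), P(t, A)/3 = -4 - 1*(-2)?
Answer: 3*√163/2 ≈ 19.151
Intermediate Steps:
P(t, A) = -6 (P(t, A) = 3*(-4 - 1*(-2)) = 3*(-4 + 2) = 3*(-2) = -6)
b = -2
E(n, g) = -6 - 5*n (E(n, g) = -6 + n*(-5) = -6 - 5*n)
l(O, w) = 3/2 + 5*w/4 (l(O, w) = -(-6 - 5*w)/4 = 3/2 + 5*w/4)
√(378 + 5*l(-2, -3)) = √(378 + 5*(3/2 + (5/4)*(-3))) = √(378 + 5*(3/2 - 15/4)) = √(378 + 5*(-9/4)) = √(378 - 45/4) = √(1467/4) = 3*√163/2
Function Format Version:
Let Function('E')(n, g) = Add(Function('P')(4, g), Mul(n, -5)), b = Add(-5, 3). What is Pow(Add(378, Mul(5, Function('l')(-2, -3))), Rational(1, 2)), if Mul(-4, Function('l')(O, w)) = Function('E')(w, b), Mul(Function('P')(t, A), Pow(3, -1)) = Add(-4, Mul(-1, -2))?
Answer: Mul(Rational(3, 2), Pow(163, Rational(1, 2))) ≈ 19.151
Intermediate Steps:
Function('P')(t, A) = -6 (Function('P')(t, A) = Mul(3, Add(-4, Mul(-1, -2))) = Mul(3, Add(-4, 2)) = Mul(3, -2) = -6)
b = -2
Function('E')(n, g) = Add(-6, Mul(-5, n)) (Function('E')(n, g) = Add(-6, Mul(n, -5)) = Add(-6, Mul(-5, n)))
Function('l')(O, w) = Add(Rational(3, 2), Mul(Rational(5, 4), w)) (Function('l')(O, w) = Mul(Rational(-1, 4), Add(-6, Mul(-5, w))) = Add(Rational(3, 2), Mul(Rational(5, 4), w)))
Pow(Add(378, Mul(5, Function('l')(-2, -3))), Rational(1, 2)) = Pow(Add(378, Mul(5, Add(Rational(3, 2), Mul(Rational(5, 4), -3)))), Rational(1, 2)) = Pow(Add(378, Mul(5, Add(Rational(3, 2), Rational(-15, 4)))), Rational(1, 2)) = Pow(Add(378, Mul(5, Rational(-9, 4))), Rational(1, 2)) = Pow(Add(378, Rational(-45, 4)), Rational(1, 2)) = Pow(Rational(1467, 4), Rational(1, 2)) = Mul(Rational(3, 2), Pow(163, Rational(1, 2)))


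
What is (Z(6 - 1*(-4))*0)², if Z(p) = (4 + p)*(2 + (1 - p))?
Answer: 0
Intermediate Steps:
Z(p) = (3 - p)*(4 + p) (Z(p) = (4 + p)*(3 - p) = (3 - p)*(4 + p))
(Z(6 - 1*(-4))*0)² = ((12 - (6 - 1*(-4)) - (6 - 1*(-4))²)*0)² = ((12 - (6 + 4) - (6 + 4)²)*0)² = ((12 - 1*10 - 1*10²)*0)² = ((12 - 10 - 1*100)*0)² = ((12 - 10 - 100)*0)² = (-98*0)² = 0² = 0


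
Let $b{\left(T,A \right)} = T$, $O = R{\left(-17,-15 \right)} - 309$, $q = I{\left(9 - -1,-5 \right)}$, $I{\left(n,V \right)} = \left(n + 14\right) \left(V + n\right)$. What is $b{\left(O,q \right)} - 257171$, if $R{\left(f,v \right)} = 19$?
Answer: $-257461$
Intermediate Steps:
$I{\left(n,V \right)} = \left(14 + n\right) \left(V + n\right)$
$q = 120$ ($q = \left(9 - -1\right)^{2} + 14 \left(-5\right) + 14 \left(9 - -1\right) - 5 \left(9 - -1\right) = \left(9 + 1\right)^{2} - 70 + 14 \left(9 + 1\right) - 5 \left(9 + 1\right) = 10^{2} - 70 + 14 \cdot 10 - 50 = 100 - 70 + 140 - 50 = 120$)
$O = -290$ ($O = 19 - 309 = -290$)
$b{\left(O,q \right)} - 257171 = -290 - 257171 = -257461$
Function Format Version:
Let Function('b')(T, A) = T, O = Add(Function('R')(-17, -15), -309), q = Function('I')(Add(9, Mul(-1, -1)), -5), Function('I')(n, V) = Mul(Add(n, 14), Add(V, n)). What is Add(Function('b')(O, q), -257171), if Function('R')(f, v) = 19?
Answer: -257461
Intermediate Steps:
Function('I')(n, V) = Mul(Add(14, n), Add(V, n))
q = 120 (q = Add(Pow(Add(9, Mul(-1, -1)), 2), Mul(14, -5), Mul(14, Add(9, Mul(-1, -1))), Mul(-5, Add(9, Mul(-1, -1)))) = Add(Pow(Add(9, 1), 2), -70, Mul(14, Add(9, 1)), Mul(-5, Add(9, 1))) = Add(Pow(10, 2), -70, Mul(14, 10), Mul(-5, 10)) = Add(100, -70, 140, -50) = 120)
O = -290 (O = Add(19, -309) = -290)
Add(Function('b')(O, q), -257171) = Add(-290, -257171) = -257461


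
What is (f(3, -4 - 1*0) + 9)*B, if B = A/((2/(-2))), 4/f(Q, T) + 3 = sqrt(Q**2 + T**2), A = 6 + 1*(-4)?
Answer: -22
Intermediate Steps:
A = 2 (A = 6 - 4 = 2)
f(Q, T) = 4/(-3 + sqrt(Q**2 + T**2))
B = -2 (B = 2/((2/(-2))) = 2/((2*(-1/2))) = 2/(-1) = 2*(-1) = -2)
(f(3, -4 - 1*0) + 9)*B = (4/(-3 + sqrt(3**2 + (-4 - 1*0)**2)) + 9)*(-2) = (4/(-3 + sqrt(9 + (-4 + 0)**2)) + 9)*(-2) = (4/(-3 + sqrt(9 + (-4)**2)) + 9)*(-2) = (4/(-3 + sqrt(9 + 16)) + 9)*(-2) = (4/(-3 + sqrt(25)) + 9)*(-2) = (4/(-3 + 5) + 9)*(-2) = (4/2 + 9)*(-2) = (4*(1/2) + 9)*(-2) = (2 + 9)*(-2) = 11*(-2) = -22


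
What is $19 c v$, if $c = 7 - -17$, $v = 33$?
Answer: $15048$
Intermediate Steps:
$c = 24$ ($c = 7 + 17 = 24$)
$19 c v = 19 \cdot 24 \cdot 33 = 456 \cdot 33 = 15048$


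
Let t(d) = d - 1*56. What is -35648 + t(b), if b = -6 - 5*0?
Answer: -35710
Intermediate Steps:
b = -6 (b = -6 + 0 = -6)
t(d) = -56 + d (t(d) = d - 56 = -56 + d)
-35648 + t(b) = -35648 + (-56 - 6) = -35648 - 62 = -35710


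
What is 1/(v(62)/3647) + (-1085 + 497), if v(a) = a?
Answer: -32809/62 ≈ -529.18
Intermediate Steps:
1/(v(62)/3647) + (-1085 + 497) = 1/(62/3647) + (-1085 + 497) = 1/(62*(1/3647)) - 588 = 1/(62/3647) - 588 = 3647/62 - 588 = -32809/62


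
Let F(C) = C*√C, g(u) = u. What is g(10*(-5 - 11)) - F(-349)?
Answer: -160 + 349*I*√349 ≈ -160.0 + 6519.9*I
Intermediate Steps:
F(C) = C^(3/2)
g(10*(-5 - 11)) - F(-349) = 10*(-5 - 11) - (-349)^(3/2) = 10*(-16) - (-349)*I*√349 = -160 + 349*I*√349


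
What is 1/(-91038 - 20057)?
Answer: -1/111095 ≈ -9.0013e-6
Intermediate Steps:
1/(-91038 - 20057) = 1/(-111095) = -1/111095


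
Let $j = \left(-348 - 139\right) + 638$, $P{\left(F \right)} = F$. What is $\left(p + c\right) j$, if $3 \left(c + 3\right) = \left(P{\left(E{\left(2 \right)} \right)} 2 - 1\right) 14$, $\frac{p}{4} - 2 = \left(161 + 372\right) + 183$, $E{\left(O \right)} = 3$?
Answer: $\frac{1310227}{3} \approx 4.3674 \cdot 10^{5}$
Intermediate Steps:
$p = 2872$ ($p = 8 + 4 \left(\left(161 + 372\right) + 183\right) = 8 + 4 \left(533 + 183\right) = 8 + 4 \cdot 716 = 8 + 2864 = 2872$)
$c = \frac{61}{3}$ ($c = -3 + \frac{\left(3 \cdot 2 - 1\right) 14}{3} = -3 + \frac{\left(6 - 1\right) 14}{3} = -3 + \frac{5 \cdot 14}{3} = -3 + \frac{1}{3} \cdot 70 = -3 + \frac{70}{3} = \frac{61}{3} \approx 20.333$)
$j = 151$ ($j = -487 + 638 = 151$)
$\left(p + c\right) j = \left(2872 + \frac{61}{3}\right) 151 = \frac{8677}{3} \cdot 151 = \frac{1310227}{3}$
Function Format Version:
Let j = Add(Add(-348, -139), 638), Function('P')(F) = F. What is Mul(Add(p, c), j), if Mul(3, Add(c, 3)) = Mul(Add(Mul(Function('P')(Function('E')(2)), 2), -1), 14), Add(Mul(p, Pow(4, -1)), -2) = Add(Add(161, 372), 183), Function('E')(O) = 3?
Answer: Rational(1310227, 3) ≈ 4.3674e+5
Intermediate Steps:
p = 2872 (p = Add(8, Mul(4, Add(Add(161, 372), 183))) = Add(8, Mul(4, Add(533, 183))) = Add(8, Mul(4, 716)) = Add(8, 2864) = 2872)
c = Rational(61, 3) (c = Add(-3, Mul(Rational(1, 3), Mul(Add(Mul(3, 2), -1), 14))) = Add(-3, Mul(Rational(1, 3), Mul(Add(6, -1), 14))) = Add(-3, Mul(Rational(1, 3), Mul(5, 14))) = Add(-3, Mul(Rational(1, 3), 70)) = Add(-3, Rational(70, 3)) = Rational(61, 3) ≈ 20.333)
j = 151 (j = Add(-487, 638) = 151)
Mul(Add(p, c), j) = Mul(Add(2872, Rational(61, 3)), 151) = Mul(Rational(8677, 3), 151) = Rational(1310227, 3)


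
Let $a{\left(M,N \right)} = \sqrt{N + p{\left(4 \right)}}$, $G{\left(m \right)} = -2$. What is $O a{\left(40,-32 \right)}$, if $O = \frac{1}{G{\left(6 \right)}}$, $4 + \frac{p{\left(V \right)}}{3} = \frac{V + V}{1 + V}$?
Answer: $- \frac{7 i \sqrt{5}}{5} \approx - 3.1305 i$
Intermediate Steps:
$p{\left(V \right)} = -12 + \frac{6 V}{1 + V}$ ($p{\left(V \right)} = -12 + 3 \frac{V + V}{1 + V} = -12 + 3 \frac{2 V}{1 + V} = -12 + \frac{6 V}{1 + V}$)
$O = - \frac{1}{2}$ ($O = \frac{1}{-2} = - \frac{1}{2} \approx -0.5$)
$a{\left(M,N \right)} = \sqrt{- \frac{36}{5} + N}$ ($a{\left(M,N \right)} = \sqrt{N + \frac{6 \left(-2 - 4\right)}{1 + 4}} = \sqrt{N + \frac{6 \left(-2 - 4\right)}{5}} = \sqrt{N + 6 \cdot \frac{1}{5} \left(-6\right)} = \sqrt{N - \frac{36}{5}} = \sqrt{- \frac{36}{5} + N}$)
$O a{\left(40,-32 \right)} = - \frac{\frac{1}{5} \sqrt{-180 + 25 \left(-32\right)}}{2} = - \frac{\frac{1}{5} \sqrt{-180 - 800}}{2} = - \frac{\frac{1}{5} \sqrt{-980}}{2} = - \frac{\frac{1}{5} \cdot 14 i \sqrt{5}}{2} = - \frac{\frac{14}{5} i \sqrt{5}}{2} = - \frac{7 i \sqrt{5}}{5}$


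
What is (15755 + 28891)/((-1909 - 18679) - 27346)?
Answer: -7441/7989 ≈ -0.93141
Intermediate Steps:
(15755 + 28891)/((-1909 - 18679) - 27346) = 44646/(-20588 - 27346) = 44646/(-47934) = 44646*(-1/47934) = -7441/7989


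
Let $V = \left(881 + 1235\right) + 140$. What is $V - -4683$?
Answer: $6939$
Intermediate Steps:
$V = 2256$ ($V = 2116 + 140 = 2256$)
$V - -4683 = 2256 - -4683 = 2256 + 4683 = 6939$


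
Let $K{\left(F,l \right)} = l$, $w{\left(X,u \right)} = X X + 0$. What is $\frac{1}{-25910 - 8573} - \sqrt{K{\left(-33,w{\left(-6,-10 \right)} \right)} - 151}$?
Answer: $- \frac{1}{34483} - i \sqrt{115} \approx -2.9 \cdot 10^{-5} - 10.724 i$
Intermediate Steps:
$w{\left(X,u \right)} = X^{2}$ ($w{\left(X,u \right)} = X^{2} + 0 = X^{2}$)
$\frac{1}{-25910 - 8573} - \sqrt{K{\left(-33,w{\left(-6,-10 \right)} \right)} - 151} = \frac{1}{-25910 - 8573} - \sqrt{\left(-6\right)^{2} - 151} = \frac{1}{-34483} - \sqrt{36 - 151} = - \frac{1}{34483} - \sqrt{-115} = - \frac{1}{34483} - i \sqrt{115}$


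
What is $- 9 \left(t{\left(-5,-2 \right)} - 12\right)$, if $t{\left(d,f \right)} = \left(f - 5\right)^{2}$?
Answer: $-333$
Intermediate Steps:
$t{\left(d,f \right)} = \left(-5 + f\right)^{2}$
$- 9 \left(t{\left(-5,-2 \right)} - 12\right) = - 9 \left(\left(-5 - 2\right)^{2} - 12\right) = - 9 \left(\left(-7\right)^{2} - 12\right) = - 9 \left(49 - 12\right) = \left(-9\right) 37 = -333$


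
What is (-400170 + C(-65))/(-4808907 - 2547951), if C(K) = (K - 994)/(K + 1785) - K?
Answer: 688181659/12653795760 ≈ 0.054385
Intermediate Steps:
C(K) = -K + (-994 + K)/(1785 + K) (C(K) = (-994 + K)/(1785 + K) - K = -K + (-994 + K)/(1785 + K))
(-400170 + C(-65))/(-4808907 - 2547951) = (-400170 + (-994 - 1*(-65)² - 1784*(-65))/(1785 - 65))/(-4808907 - 2547951) = (-400170 + (-994 - 1*4225 + 115960)/1720)/(-7356858) = (-400170 + (-994 - 4225 + 115960)/1720)*(-1/7356858) = (-400170 + (1/1720)*110741)*(-1/7356858) = (-400170 + 110741/1720)*(-1/7356858) = -688181659/1720*(-1/7356858) = 688181659/12653795760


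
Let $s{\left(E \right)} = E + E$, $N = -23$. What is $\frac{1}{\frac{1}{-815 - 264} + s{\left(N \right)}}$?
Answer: $- \frac{1079}{49635} \approx -0.021739$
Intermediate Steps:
$s{\left(E \right)} = 2 E$
$\frac{1}{\frac{1}{-815 - 264} + s{\left(N \right)}} = \frac{1}{\frac{1}{-815 - 264} + 2 \left(-23\right)} = \frac{1}{\frac{1}{-1079} - 46} = \frac{1}{- \frac{1}{1079} - 46} = \frac{1}{- \frac{49635}{1079}} = - \frac{1079}{49635}$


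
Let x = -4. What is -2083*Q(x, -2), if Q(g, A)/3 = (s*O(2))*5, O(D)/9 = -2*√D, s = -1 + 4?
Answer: 1687230*√2 ≈ 2.3861e+6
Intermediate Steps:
s = 3
O(D) = -18*√D (O(D) = 9*(-2*√D) = -18*√D)
Q(g, A) = -810*√2 (Q(g, A) = 3*((3*(-18*√2))*5) = 3*(-54*√2*5) = 3*(-270*√2) = -810*√2)
-2083*Q(x, -2) = -(-1687230)*√2 = 1687230*√2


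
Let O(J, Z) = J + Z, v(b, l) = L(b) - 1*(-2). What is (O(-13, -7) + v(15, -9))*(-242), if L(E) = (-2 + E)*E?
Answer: -42834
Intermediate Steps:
L(E) = E*(-2 + E)
v(b, l) = 2 + b*(-2 + b) (v(b, l) = b*(-2 + b) - 1*(-2) = b*(-2 + b) + 2 = 2 + b*(-2 + b))
(O(-13, -7) + v(15, -9))*(-242) = ((-13 - 7) + (2 + 15*(-2 + 15)))*(-242) = (-20 + (2 + 15*13))*(-242) = (-20 + (2 + 195))*(-242) = (-20 + 197)*(-242) = 177*(-242) = -42834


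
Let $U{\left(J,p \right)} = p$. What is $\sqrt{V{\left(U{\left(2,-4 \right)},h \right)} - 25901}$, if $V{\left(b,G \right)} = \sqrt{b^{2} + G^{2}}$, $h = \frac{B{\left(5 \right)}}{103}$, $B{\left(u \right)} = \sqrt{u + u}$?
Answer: $\frac{\sqrt{-274783709 + 103 \sqrt{169754}}}{103} \approx 160.93 i$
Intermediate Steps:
$B{\left(u \right)} = \sqrt{2} \sqrt{u}$ ($B{\left(u \right)} = \sqrt{2 u} = \sqrt{2} \sqrt{u}$)
$h = \frac{\sqrt{10}}{103}$ ($h = \frac{\sqrt{2} \sqrt{5}}{103} = \sqrt{10} \cdot \frac{1}{103} = \frac{\sqrt{10}}{103} \approx 0.030702$)
$V{\left(b,G \right)} = \sqrt{G^{2} + b^{2}}$
$\sqrt{V{\left(U{\left(2,-4 \right)},h \right)} - 25901} = \sqrt{\sqrt{\left(\frac{\sqrt{10}}{103}\right)^{2} + \left(-4\right)^{2}} - 25901} = \sqrt{\sqrt{\frac{10}{10609} + 16} - 25901} = \sqrt{\sqrt{\frac{169754}{10609}} - 25901} = \sqrt{\frac{\sqrt{169754}}{103} - 25901} = \sqrt{-25901 + \frac{\sqrt{169754}}{103}}$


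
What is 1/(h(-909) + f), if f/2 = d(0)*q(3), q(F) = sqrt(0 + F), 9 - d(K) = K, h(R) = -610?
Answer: -305/185564 - 9*sqrt(3)/185564 ≈ -0.0017276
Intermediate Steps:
d(K) = 9 - K
q(F) = sqrt(F)
f = 18*sqrt(3) (f = 2*((9 - 1*0)*sqrt(3)) = 2*((9 + 0)*sqrt(3)) = 2*(9*sqrt(3)) = 18*sqrt(3) ≈ 31.177)
1/(h(-909) + f) = 1/(-610 + 18*sqrt(3))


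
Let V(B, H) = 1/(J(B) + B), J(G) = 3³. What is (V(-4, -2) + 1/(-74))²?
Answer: 2601/2896804 ≈ 0.00089789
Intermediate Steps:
J(G) = 27
V(B, H) = 1/(27 + B)
(V(-4, -2) + 1/(-74))² = (1/(27 - 4) + 1/(-74))² = (1/23 - 1/74)² = (51/1702)² = 2601/2896804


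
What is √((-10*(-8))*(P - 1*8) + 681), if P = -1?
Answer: I*√39 ≈ 6.245*I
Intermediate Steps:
√((-10*(-8))*(P - 1*8) + 681) = √((-10*(-8))*(-1 - 1*8) + 681) = √(80*(-1 - 8) + 681) = √(80*(-9) + 681) = √(-720 + 681) = √(-39) = I*√39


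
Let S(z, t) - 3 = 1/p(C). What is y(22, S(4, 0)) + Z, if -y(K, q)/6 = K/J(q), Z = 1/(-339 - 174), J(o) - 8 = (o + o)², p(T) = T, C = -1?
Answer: -5645/1026 ≈ -5.5020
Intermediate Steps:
S(z, t) = 2 (S(z, t) = 3 + 1/(-1) = 3 - 1 = 2)
J(o) = 8 + 4*o² (J(o) = 8 + (o + o)² = 8 + (2*o)² = 8 + 4*o²)
Z = -1/513 (Z = 1/(-513) = -1/513 ≈ -0.0019493)
y(K, q) = -6*K/(8 + 4*q²)
y(22, S(4, 0)) + Z = -3*22/(4 + 2*2²) - 1/513 = -3*22/(4 + 2*4) - 1/513 = -3*22/(4 + 8) - 1/513 = -3*22/12 - 1/513 = -3*22*1/12 - 1/513 = -11/2 - 1/513 = -5645/1026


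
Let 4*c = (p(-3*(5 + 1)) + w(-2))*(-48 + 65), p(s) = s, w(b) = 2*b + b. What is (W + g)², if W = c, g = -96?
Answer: 39204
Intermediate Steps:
w(b) = 3*b
c = -102 (c = ((-3*(5 + 1) + 3*(-2))*(-48 + 65))/4 = ((-3*6 - 6)*17)/4 = ((-18 - 6)*17)/4 = (-24*17)/4 = (¼)*(-408) = -102)
W = -102
(W + g)² = (-102 - 96)² = (-198)² = 39204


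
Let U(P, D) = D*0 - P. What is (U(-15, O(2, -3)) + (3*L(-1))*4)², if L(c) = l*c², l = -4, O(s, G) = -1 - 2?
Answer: 1089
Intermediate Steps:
O(s, G) = -3
U(P, D) = -P (U(P, D) = 0 - P = -P)
L(c) = -4*c²
(U(-15, O(2, -3)) + (3*L(-1))*4)² = (-1*(-15) + (3*(-4*(-1)²))*4)² = (15 + (3*(-4*1))*4)² = (15 + (3*(-4))*4)² = (15 - 12*4)² = (15 - 48)² = (-33)² = 1089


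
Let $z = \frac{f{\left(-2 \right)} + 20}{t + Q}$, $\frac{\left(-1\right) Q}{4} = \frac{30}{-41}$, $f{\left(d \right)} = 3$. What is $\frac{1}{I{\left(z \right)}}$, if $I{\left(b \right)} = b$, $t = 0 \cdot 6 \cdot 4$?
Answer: $\frac{120}{943} \approx 0.12725$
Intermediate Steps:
$Q = \frac{120}{41}$ ($Q = - 4 \frac{30}{-41} = - 4 \cdot 30 \left(- \frac{1}{41}\right) = \left(-4\right) \left(- \frac{30}{41}\right) = \frac{120}{41} \approx 2.9268$)
$t = 0$ ($t = 0 \cdot 4 = 0$)
$z = \frac{943}{120}$ ($z = \frac{3 + 20}{0 + \frac{120}{41}} = \frac{23}{\frac{120}{41}} = 23 \cdot \frac{41}{120} = \frac{943}{120} \approx 7.8583$)
$\frac{1}{I{\left(z \right)}} = \frac{1}{\frac{943}{120}} = \frac{120}{943}$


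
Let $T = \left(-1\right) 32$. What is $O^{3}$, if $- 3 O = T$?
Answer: $\frac{32768}{27} \approx 1213.6$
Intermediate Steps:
$T = -32$
$O = \frac{32}{3}$ ($O = \left(- \frac{1}{3}\right) \left(-32\right) = \frac{32}{3} \approx 10.667$)
$O^{3} = \left(\frac{32}{3}\right)^{3} = \frac{32768}{27}$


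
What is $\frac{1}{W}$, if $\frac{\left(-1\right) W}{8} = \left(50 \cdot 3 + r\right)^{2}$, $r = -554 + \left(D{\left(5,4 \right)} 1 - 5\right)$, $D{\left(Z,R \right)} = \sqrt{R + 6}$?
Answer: $- \frac{167291}{223836699528} - \frac{409 \sqrt{10}}{111918349764} \approx -7.5894 \cdot 10^{-7}$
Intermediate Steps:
$D{\left(Z,R \right)} = \sqrt{6 + R}$
$r = -559 + \sqrt{10}$ ($r = -554 + \left(\sqrt{6 + 4} \cdot 1 - 5\right) = -554 - \left(5 - \sqrt{10} \cdot 1\right) = -554 - \left(5 - \sqrt{10}\right) = -559 + \sqrt{10} \approx -555.84$)
$W = - 8 \left(-409 + \sqrt{10}\right)^{2}$ ($W = - 8 \left(50 \cdot 3 - \left(559 - \sqrt{10}\right)\right)^{2} = - 8 \left(150 - \left(559 - \sqrt{10}\right)\right)^{2} = - 8 \left(-409 + \sqrt{10}\right)^{2} \approx -1.3176 \cdot 10^{6}$)
$\frac{1}{W} = \frac{1}{-1338328 + 6544 \sqrt{10}}$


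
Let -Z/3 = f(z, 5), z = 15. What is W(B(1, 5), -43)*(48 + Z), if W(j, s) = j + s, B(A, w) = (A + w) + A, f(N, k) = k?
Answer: -1188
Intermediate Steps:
B(A, w) = w + 2*A
Z = -15 (Z = -3*5 = -15)
W(B(1, 5), -43)*(48 + Z) = ((5 + 2*1) - 43)*(48 - 15) = ((5 + 2) - 43)*33 = (7 - 43)*33 = -36*33 = -1188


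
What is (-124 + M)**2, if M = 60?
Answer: 4096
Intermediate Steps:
(-124 + M)**2 = (-124 + 60)**2 = (-64)**2 = 4096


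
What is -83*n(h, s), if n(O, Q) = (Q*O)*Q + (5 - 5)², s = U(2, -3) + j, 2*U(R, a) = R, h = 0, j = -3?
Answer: 0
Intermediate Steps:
U(R, a) = R/2
s = -2 (s = (½)*2 - 3 = 1 - 3 = -2)
n(O, Q) = O*Q² (n(O, Q) = (O*Q)*Q + 0² = O*Q² + 0 = O*Q²)
-83*n(h, s) = -0*(-2)² = -0*4 = -83*0 = 0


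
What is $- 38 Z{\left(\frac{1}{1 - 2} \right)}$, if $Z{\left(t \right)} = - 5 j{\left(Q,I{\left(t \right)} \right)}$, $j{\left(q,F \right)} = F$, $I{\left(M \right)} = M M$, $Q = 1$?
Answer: $190$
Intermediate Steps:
$I{\left(M \right)} = M^{2}$
$Z{\left(t \right)} = - 5 t^{2}$
$- 38 Z{\left(\frac{1}{1 - 2} \right)} = - 38 \left(- 5 \left(\frac{1}{1 - 2}\right)^{2}\right) = - 38 \left(- 5 \left(\frac{1}{-1}\right)^{2}\right) = - 38 \left(- 5 \left(-1\right)^{2}\right) = - 38 \left(\left(-5\right) 1\right) = \left(-38\right) \left(-5\right) = 190$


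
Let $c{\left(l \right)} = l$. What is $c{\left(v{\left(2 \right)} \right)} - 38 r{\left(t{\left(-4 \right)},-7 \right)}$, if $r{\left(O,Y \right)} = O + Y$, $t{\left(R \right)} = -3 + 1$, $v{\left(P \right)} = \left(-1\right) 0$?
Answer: $342$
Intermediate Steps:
$v{\left(P \right)} = 0$
$t{\left(R \right)} = -2$
$c{\left(v{\left(2 \right)} \right)} - 38 r{\left(t{\left(-4 \right)},-7 \right)} = 0 - 38 \left(-2 - 7\right) = 0 - -342 = 0 + 342 = 342$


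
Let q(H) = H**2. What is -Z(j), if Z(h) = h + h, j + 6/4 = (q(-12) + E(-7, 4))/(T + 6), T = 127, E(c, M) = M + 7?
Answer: 89/133 ≈ 0.66917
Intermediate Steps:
E(c, M) = 7 + M
j = -89/266 (j = -3/2 + ((-12)**2 + (7 + 4))/(127 + 6) = -3/2 + (144 + 11)/133 = -3/2 + 155*(1/133) = -3/2 + 155/133 = -89/266 ≈ -0.33459)
Z(h) = 2*h
-Z(j) = -2*(-89)/266 = -1*(-89/133) = 89/133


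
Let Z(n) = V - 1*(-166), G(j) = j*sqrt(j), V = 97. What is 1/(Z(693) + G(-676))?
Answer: 263/308984945 + 17576*I/308984945 ≈ 8.5117e-7 + 5.6883e-5*I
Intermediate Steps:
G(j) = j**(3/2)
Z(n) = 263 (Z(n) = 97 - 1*(-166) = 97 + 166 = 263)
1/(Z(693) + G(-676)) = 1/(263 + (-676)**(3/2)) = 1/(263 - 17576*I) = (263 + 17576*I)/308984945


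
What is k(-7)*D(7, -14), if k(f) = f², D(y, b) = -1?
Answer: -49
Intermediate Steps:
k(-7)*D(7, -14) = (-7)²*(-1) = 49*(-1) = -49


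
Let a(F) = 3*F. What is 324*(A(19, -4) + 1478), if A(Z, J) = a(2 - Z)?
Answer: 462348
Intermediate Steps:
A(Z, J) = 6 - 3*Z (A(Z, J) = 3*(2 - Z) = 6 - 3*Z)
324*(A(19, -4) + 1478) = 324*((6 - 3*19) + 1478) = 324*((6 - 57) + 1478) = 324*(-51 + 1478) = 324*1427 = 462348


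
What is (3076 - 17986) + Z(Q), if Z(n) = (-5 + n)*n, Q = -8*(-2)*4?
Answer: -11134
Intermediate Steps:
Q = 64 (Q = -4*(-4)*4 = 16*4 = 64)
Z(n) = n*(-5 + n)
(3076 - 17986) + Z(Q) = (3076 - 17986) + 64*(-5 + 64) = -14910 + 64*59 = -14910 + 3776 = -11134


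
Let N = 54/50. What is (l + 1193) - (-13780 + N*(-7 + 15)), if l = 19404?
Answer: 859209/25 ≈ 34368.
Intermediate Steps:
N = 27/25 (N = 54*(1/50) = 27/25 ≈ 1.0800)
(l + 1193) - (-13780 + N*(-7 + 15)) = (19404 + 1193) - (-13780 + 27*(-7 + 15)/25) = 20597 - (-13780 + (27/25)*8) = 20597 - (-13780 + 216/25) = 20597 - 1*(-344284/25) = 20597 + 344284/25 = 859209/25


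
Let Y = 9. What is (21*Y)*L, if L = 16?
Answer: 3024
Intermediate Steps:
(21*Y)*L = (21*9)*16 = 189*16 = 3024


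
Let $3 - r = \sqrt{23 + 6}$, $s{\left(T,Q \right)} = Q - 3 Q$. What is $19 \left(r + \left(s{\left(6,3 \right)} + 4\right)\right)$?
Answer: $19 - 19 \sqrt{29} \approx -83.318$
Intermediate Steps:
$s{\left(T,Q \right)} = - 2 Q$
$r = 3 - \sqrt{29}$ ($r = 3 - \sqrt{23 + 6} = 3 - \sqrt{29} \approx -2.3852$)
$19 \left(r + \left(s{\left(6,3 \right)} + 4\right)\right) = 19 \left(\left(3 - \sqrt{29}\right) + \left(\left(-2\right) 3 + 4\right)\right) = 19 \left(\left(3 - \sqrt{29}\right) + \left(-6 + 4\right)\right) = 19 \left(\left(3 - \sqrt{29}\right) - 2\right) = 19 \left(1 - \sqrt{29}\right) = 19 - 19 \sqrt{29}$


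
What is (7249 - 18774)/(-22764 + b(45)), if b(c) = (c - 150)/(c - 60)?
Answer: 11525/22757 ≈ 0.50644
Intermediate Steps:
b(c) = (-150 + c)/(-60 + c)
(7249 - 18774)/(-22764 + b(45)) = (7249 - 18774)/(-22764 + (-150 + 45)/(-60 + 45)) = -11525/(-22764 - 105/(-15)) = -11525/(-22764 - 1/15*(-105)) = -11525/(-22764 + 7) = -11525/(-22757) = -11525*(-1/22757) = 11525/22757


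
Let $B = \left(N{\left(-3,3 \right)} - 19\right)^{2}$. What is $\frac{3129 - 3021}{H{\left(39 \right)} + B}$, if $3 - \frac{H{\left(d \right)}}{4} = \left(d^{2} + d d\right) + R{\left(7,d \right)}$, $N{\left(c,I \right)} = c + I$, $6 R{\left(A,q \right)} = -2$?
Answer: $- \frac{324}{35381} \approx -0.0091575$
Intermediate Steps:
$R{\left(A,q \right)} = - \frac{1}{3}$ ($R{\left(A,q \right)} = \frac{1}{6} \left(-2\right) = - \frac{1}{3}$)
$N{\left(c,I \right)} = I + c$
$B = 361$ ($B = \left(\left(3 - 3\right) - 19\right)^{2} = \left(0 - 19\right)^{2} = \left(-19\right)^{2} = 361$)
$H{\left(d \right)} = \frac{40}{3} - 8 d^{2}$ ($H{\left(d \right)} = 12 - 4 \left(\left(d^{2} + d d\right) - \frac{1}{3}\right) = 12 - 4 \left(\left(d^{2} + d^{2}\right) - \frac{1}{3}\right) = 12 - 4 \left(2 d^{2} - \frac{1}{3}\right) = 12 - 4 \left(- \frac{1}{3} + 2 d^{2}\right) = 12 - \left(- \frac{4}{3} + 8 d^{2}\right) = \frac{40}{3} - 8 d^{2}$)
$\frac{3129 - 3021}{H{\left(39 \right)} + B} = \frac{3129 - 3021}{\left(\frac{40}{3} - 8 \cdot 39^{2}\right) + 361} = \frac{108}{\left(\frac{40}{3} - 12168\right) + 361} = \frac{108}{- \frac{36464}{3} + 361} = \frac{108}{- \frac{35381}{3}} = 108 \left(- \frac{3}{35381}\right) = - \frac{324}{35381}$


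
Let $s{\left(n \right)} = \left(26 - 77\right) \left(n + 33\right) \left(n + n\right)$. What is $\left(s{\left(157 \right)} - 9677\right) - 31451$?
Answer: $-3083788$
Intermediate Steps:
$s{\left(n \right)} = 2 n \left(-1683 - 51 n\right)$ ($s{\left(n \right)} = - 51 \left(33 + n\right) 2 n = \left(-1683 - 51 n\right) 2 n = 2 n \left(-1683 - 51 n\right)$)
$\left(s{\left(157 \right)} - 9677\right) - 31451 = \left(\left(-102\right) 157 \left(33 + 157\right) - 9677\right) - 31451 = \left(\left(-102\right) 157 \cdot 190 - 9677\right) - 31451 = \left(-3042660 - 9677\right) - 31451 = -3052337 - 31451 = -3083788$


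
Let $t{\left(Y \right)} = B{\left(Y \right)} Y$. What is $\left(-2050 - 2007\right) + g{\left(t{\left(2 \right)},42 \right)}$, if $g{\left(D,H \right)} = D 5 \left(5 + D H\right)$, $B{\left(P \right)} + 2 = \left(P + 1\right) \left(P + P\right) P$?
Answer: $403603$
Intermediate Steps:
$B{\left(P \right)} = -2 + 2 P^{2} \left(1 + P\right)$ ($B{\left(P \right)} = -2 + \left(P + 1\right) \left(P + P\right) P = -2 + \left(1 + P\right) 2 P P = -2 + 2 P \left(1 + P\right) P = -2 + 2 P^{2} \left(1 + P\right)$)
$t{\left(Y \right)} = Y \left(-2 + 2 Y^{2} + 2 Y^{3}\right)$ ($t{\left(Y \right)} = \left(-2 + 2 Y^{2} + 2 Y^{3}\right) Y = Y \left(-2 + 2 Y^{2} + 2 Y^{3}\right)$)
$g{\left(D,H \right)} = 5 D \left(5 + D H\right)$
$\left(-2050 - 2007\right) + g{\left(t{\left(2 \right)},42 \right)} = \left(-2050 - 2007\right) + 5 \cdot 2 \cdot 2 \left(-1 + 2^{2} + 2^{3}\right) \left(5 + 2 \cdot 2 \left(-1 + 2^{2} + 2^{3}\right) 42\right) = -4057 + 5 \cdot 2 \cdot 2 \left(-1 + 4 + 8\right) \left(5 + 2 \cdot 2 \left(-1 + 4 + 8\right) 42\right) = -4057 + 5 \cdot 2 \cdot 2 \cdot 11 \left(5 + 2 \cdot 2 \cdot 11 \cdot 42\right) = -4057 + 5 \cdot 44 \left(5 + 44 \cdot 42\right) = -4057 + 5 \cdot 44 \left(5 + 1848\right) = -4057 + 5 \cdot 44 \cdot 1853 = -4057 + 407660 = 403603$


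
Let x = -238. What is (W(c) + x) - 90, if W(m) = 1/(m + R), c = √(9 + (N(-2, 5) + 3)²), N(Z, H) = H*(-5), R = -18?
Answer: -55414/169 + √493/169 ≈ -327.76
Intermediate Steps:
N(Z, H) = -5*H
c = √493 (c = √(9 + (-5*5 + 3)²) = √(9 + (-25 + 3)²) = √(9 + (-22)²) = √(9 + 484) = √493 ≈ 22.204)
W(m) = 1/(-18 + m) (W(m) = 1/(m - 18) = 1/(-18 + m))
(W(c) + x) - 90 = (1/(-18 + √493) - 238) - 90 = (-238 + 1/(-18 + √493)) - 90 = -328 + 1/(-18 + √493)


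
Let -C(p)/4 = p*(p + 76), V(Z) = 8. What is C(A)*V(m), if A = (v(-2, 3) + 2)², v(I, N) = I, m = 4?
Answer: 0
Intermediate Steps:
A = 0 (A = (-2 + 2)² = 0² = 0)
C(p) = -4*p*(76 + p) (C(p) = -4*p*(p + 76) = -4*p*(76 + p))
C(A)*V(m) = -4*0*(76 + 0)*8 = -4*0*76*8 = 0*8 = 0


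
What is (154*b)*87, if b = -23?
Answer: -308154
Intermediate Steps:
(154*b)*87 = (154*(-23))*87 = -3542*87 = -308154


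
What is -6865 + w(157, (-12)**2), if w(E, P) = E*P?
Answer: 15743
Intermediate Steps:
-6865 + w(157, (-12)**2) = -6865 + 157*(-12)**2 = -6865 + 157*144 = -6865 + 22608 = 15743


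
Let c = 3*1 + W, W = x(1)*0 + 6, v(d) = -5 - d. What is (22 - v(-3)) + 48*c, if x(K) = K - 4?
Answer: 456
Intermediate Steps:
x(K) = -4 + K
W = 6 (W = (-4 + 1)*0 + 6 = -3*0 + 6 = 0 + 6 = 6)
c = 9 (c = 3*1 + 6 = 3 + 6 = 9)
(22 - v(-3)) + 48*c = (22 - (-5 - 1*(-3))) + 48*9 = (22 - (-5 + 3)) + 432 = (22 - 1*(-2)) + 432 = (22 + 2) + 432 = 24 + 432 = 456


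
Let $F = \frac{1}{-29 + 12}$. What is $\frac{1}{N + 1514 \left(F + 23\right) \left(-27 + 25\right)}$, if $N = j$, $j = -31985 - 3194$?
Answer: $- \frac{17}{1778963} \approx -9.5561 \cdot 10^{-6}$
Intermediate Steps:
$F = - \frac{1}{17}$ ($F = \frac{1}{-17} = - \frac{1}{17} \approx -0.058824$)
$j = -35179$
$N = -35179$
$\frac{1}{N + 1514 \left(F + 23\right) \left(-27 + 25\right)} = \frac{1}{-35179 + 1514 \left(- \frac{1}{17} + 23\right) \left(-27 + 25\right)} = \frac{1}{-35179 + 1514 \cdot \frac{390}{17} \left(-2\right)} = \frac{1}{-35179 + 1514 \left(- \frac{780}{17}\right)} = \frac{1}{-35179 - \frac{1180920}{17}} = \frac{1}{- \frac{1778963}{17}} = - \frac{17}{1778963}$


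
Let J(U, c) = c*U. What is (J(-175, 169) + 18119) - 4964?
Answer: -16420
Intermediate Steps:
J(U, c) = U*c
(J(-175, 169) + 18119) - 4964 = (-175*169 + 18119) - 4964 = (-29575 + 18119) - 4964 = -11456 - 4964 = -16420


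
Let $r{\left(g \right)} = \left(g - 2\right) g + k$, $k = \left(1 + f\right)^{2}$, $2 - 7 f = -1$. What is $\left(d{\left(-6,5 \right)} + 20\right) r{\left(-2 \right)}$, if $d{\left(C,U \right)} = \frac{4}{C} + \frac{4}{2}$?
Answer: $\frac{10496}{49} \approx 214.2$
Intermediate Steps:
$f = \frac{3}{7}$ ($f = \frac{2}{7} - - \frac{1}{7} = \frac{2}{7} + \frac{1}{7} = \frac{3}{7} \approx 0.42857$)
$k = \frac{100}{49}$ ($k = \left(1 + \frac{3}{7}\right)^{2} = \left(\frac{10}{7}\right)^{2} = \frac{100}{49} \approx 2.0408$)
$r{\left(g \right)} = \frac{100}{49} + g \left(-2 + g\right)$ ($r{\left(g \right)} = \left(g - 2\right) g + \frac{100}{49} = \left(-2 + g\right) g + \frac{100}{49} = g \left(-2 + g\right) + \frac{100}{49} = \frac{100}{49} + g \left(-2 + g\right)$)
$d{\left(C,U \right)} = 2 + \frac{4}{C}$ ($d{\left(C,U \right)} = \frac{4}{C} + 4 \cdot \frac{1}{2} = \frac{4}{C} + 2 = 2 + \frac{4}{C}$)
$\left(d{\left(-6,5 \right)} + 20\right) r{\left(-2 \right)} = \left(\left(2 + \frac{4}{-6}\right) + 20\right) \left(\frac{100}{49} + \left(-2\right)^{2} - -4\right) = \left(\left(2 + 4 \left(- \frac{1}{6}\right)\right) + 20\right) \left(\frac{100}{49} + 4 + 4\right) = \left(\left(2 - \frac{2}{3}\right) + 20\right) \frac{492}{49} = \left(\frac{4}{3} + 20\right) \frac{492}{49} = \frac{64}{3} \cdot \frac{492}{49} = \frac{10496}{49}$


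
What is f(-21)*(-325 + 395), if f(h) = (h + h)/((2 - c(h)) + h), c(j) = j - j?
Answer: 2940/19 ≈ 154.74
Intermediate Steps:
c(j) = 0
f(h) = 2*h/(2 + h) (f(h) = (h + h)/((2 - 1*0) + h) = (2*h)/((2 + 0) + h) = (2*h)/(2 + h) = 2*h/(2 + h))
f(-21)*(-325 + 395) = (2*(-21)/(2 - 21))*(-325 + 395) = (2*(-21)/(-19))*70 = (2*(-21)*(-1/19))*70 = (42/19)*70 = 2940/19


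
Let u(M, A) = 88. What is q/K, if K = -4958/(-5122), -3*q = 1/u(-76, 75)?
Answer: -2561/654456 ≈ -0.0039132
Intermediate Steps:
q = -1/264 (q = -1/3/88 = -1/3*1/88 = -1/264 ≈ -0.0037879)
K = 2479/2561 (K = -4958*(-1/5122) = 2479/2561 ≈ 0.96798)
q/K = -1/(264*2479/2561) = -1/264*2561/2479 = -2561/654456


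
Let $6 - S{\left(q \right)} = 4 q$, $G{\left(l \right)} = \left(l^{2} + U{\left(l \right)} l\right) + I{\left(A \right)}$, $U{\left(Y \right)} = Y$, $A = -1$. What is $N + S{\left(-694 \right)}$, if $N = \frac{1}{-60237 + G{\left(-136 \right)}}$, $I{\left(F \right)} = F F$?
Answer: $\frac{64664807}{23244} \approx 2782.0$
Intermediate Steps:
$I{\left(F \right)} = F^{2}$
$G{\left(l \right)} = 1 + 2 l^{2}$ ($G{\left(l \right)} = \left(l^{2} + l l\right) + \left(-1\right)^{2} = \left(l^{2} + l^{2}\right) + 1 = 2 l^{2} + 1 = 1 + 2 l^{2}$)
$N = - \frac{1}{23244}$ ($N = \frac{1}{-60237 + \left(1 + 2 \left(-136\right)^{2}\right)} = \frac{1}{-60237 + \left(1 + 2 \cdot 18496\right)} = \frac{1}{-60237 + \left(1 + 36992\right)} = \frac{1}{-60237 + 36993} = \frac{1}{-23244} = - \frac{1}{23244} \approx -4.3022 \cdot 10^{-5}$)
$S{\left(q \right)} = 6 - 4 q$
$N + S{\left(-694 \right)} = - \frac{1}{23244} + \left(6 - -2776\right) = - \frac{1}{23244} + \left(6 + 2776\right) = - \frac{1}{23244} + 2782 = \frac{64664807}{23244}$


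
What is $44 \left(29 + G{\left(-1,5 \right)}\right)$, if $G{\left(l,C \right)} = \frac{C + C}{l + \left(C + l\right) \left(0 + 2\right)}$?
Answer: $\frac{9372}{7} \approx 1338.9$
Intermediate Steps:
$G{\left(l,C \right)} = \frac{2 C}{2 C + 3 l}$ ($G{\left(l,C \right)} = \frac{2 C}{l + \left(C + l\right) 2} = \frac{2 C}{l + \left(2 C + 2 l\right)} = \frac{2 C}{2 C + 3 l}$)
$44 \left(29 + G{\left(-1,5 \right)}\right) = 44 \left(29 + 2 \cdot 5 \frac{1}{2 \cdot 5 + 3 \left(-1\right)}\right) = 44 \left(29 + 2 \cdot 5 \frac{1}{10 - 3}\right) = 44 \left(29 + 2 \cdot 5 \cdot \frac{1}{7}\right) = 44 \left(29 + \frac{10}{7}\right) = 44 \cdot \frac{213}{7} = \frac{9372}{7}$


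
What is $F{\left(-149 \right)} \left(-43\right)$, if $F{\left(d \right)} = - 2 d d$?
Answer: $1909286$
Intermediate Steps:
$F{\left(d \right)} = - 2 d^{2}$
$F{\left(-149 \right)} \left(-43\right) = - 2 \left(-149\right)^{2} \left(-43\right) = \left(-2\right) 22201 \left(-43\right) = \left(-44402\right) \left(-43\right) = 1909286$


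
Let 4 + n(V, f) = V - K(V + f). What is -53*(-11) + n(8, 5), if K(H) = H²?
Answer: 418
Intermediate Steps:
n(V, f) = -4 + V - (V + f)² (n(V, f) = -4 + (V - (V + f)²) = -4 + V - (V + f)²)
-53*(-11) + n(8, 5) = -53*(-11) + (-4 + 8 - (8 + 5)²) = 583 + (-4 + 8 - 1*13²) = 583 + (-4 + 8 - 1*169) = 583 + (-4 + 8 - 169) = 583 - 165 = 418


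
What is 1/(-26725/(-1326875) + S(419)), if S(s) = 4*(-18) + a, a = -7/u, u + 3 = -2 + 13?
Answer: -424600/30934173 ≈ -0.013726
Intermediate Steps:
u = 8 (u = -3 + (-2 + 13) = -3 + 11 = 8)
a = -7/8 ≈ -0.87500
S(s) = -583/8 (S(s) = 4*(-18) - 7/8 = -72 - 7/8 = -583/8)
1/(-26725/(-1326875) + S(419)) = 1/(-26725/(-1326875) - 583/8) = 1/(-26725*(-1/1326875) - 583/8) = 1/(1069/53075 - 583/8) = 1/(-30934173/424600) = -424600/30934173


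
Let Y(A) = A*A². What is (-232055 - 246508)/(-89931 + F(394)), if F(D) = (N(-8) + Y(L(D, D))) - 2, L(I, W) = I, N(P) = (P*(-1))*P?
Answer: -478563/61072987 ≈ -0.0078359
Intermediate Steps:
N(P) = -P² (N(P) = (-P)*P = -P²)
Y(A) = A³
F(D) = -66 + D³ (F(D) = (-1*(-8)² + D³) - 2 = (-1*64 + D³) - 2 = (-64 + D³) - 2 = -66 + D³)
(-232055 - 246508)/(-89931 + F(394)) = (-232055 - 246508)/(-89931 + (-66 + 394³)) = -478563/(-89931 + (-66 + 61162984)) = -478563/(-89931 + 61162918) = -478563/61072987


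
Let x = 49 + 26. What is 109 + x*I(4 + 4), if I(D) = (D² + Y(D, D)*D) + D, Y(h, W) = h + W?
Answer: 15109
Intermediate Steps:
Y(h, W) = W + h
x = 75
I(D) = D + 3*D² (I(D) = (D² + (D + D)*D) + D = (D² + (2*D)*D) + D = (D² + 2*D²) + D = 3*D² + D = D + 3*D²)
109 + x*I(4 + 4) = 109 + 75*((4 + 4)*(1 + 3*(4 + 4))) = 109 + 75*(8*(1 + 3*8)) = 109 + 75*(8*(1 + 24)) = 109 + 75*(8*25) = 109 + 75*200 = 109 + 15000 = 15109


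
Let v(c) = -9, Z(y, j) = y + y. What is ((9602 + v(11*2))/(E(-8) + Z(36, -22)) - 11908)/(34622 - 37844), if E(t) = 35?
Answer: 140507/38306 ≈ 3.6680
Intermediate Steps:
Z(y, j) = 2*y
((9602 + v(11*2))/(E(-8) + Z(36, -22)) - 11908)/(34622 - 37844) = ((9602 - 9)/(35 + 2*36) - 11908)/(34622 - 37844) = (9593/(35 + 72) - 11908)/(-3222) = (9593/107 - 11908)*(-1/3222) = -1264563/107*(-1/3222) = 140507/38306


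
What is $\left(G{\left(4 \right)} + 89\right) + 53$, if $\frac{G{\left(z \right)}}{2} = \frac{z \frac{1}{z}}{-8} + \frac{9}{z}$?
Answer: $\frac{585}{4} \approx 146.25$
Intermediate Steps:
$G{\left(z \right)} = - \frac{1}{4} + \frac{18}{z}$ ($G{\left(z \right)} = 2 \left(\frac{z \frac{1}{z}}{-8} + \frac{9}{z}\right) = 2 \left(1 \left(- \frac{1}{8}\right) + \frac{9}{z}\right) = 2 \left(- \frac{1}{8} + \frac{9}{z}\right) = - \frac{1}{4} + \frac{18}{z}$)
$\left(G{\left(4 \right)} + 89\right) + 53 = \left(\frac{72 - 4}{4 \cdot 4} + 89\right) + 53 = \left(\frac{1}{4} \cdot \frac{1}{4} \left(72 - 4\right) + 89\right) + 53 = \left(\frac{1}{4} \cdot \frac{1}{4} \cdot 68 + 89\right) + 53 = \left(\frac{17}{4} + 89\right) + 53 = \frac{373}{4} + 53 = \frac{585}{4}$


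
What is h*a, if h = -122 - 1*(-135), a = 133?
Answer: 1729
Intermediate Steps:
h = 13 (h = -122 + 135 = 13)
h*a = 13*133 = 1729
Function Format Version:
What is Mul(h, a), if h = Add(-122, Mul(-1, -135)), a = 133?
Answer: 1729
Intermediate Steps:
h = 13 (h = Add(-122, 135) = 13)
Mul(h, a) = Mul(13, 133) = 1729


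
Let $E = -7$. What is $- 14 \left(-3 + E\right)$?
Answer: $140$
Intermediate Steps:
$- 14 \left(-3 + E\right) = - 14 \left(-3 - 7\right) = \left(-14\right) \left(-10\right) = 140$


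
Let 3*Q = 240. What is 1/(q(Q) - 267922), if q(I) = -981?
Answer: -1/268903 ≈ -3.7188e-6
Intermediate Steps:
Q = 80 (Q = (⅓)*240 = 80)
1/(q(Q) - 267922) = 1/(-981 - 267922) = 1/(-268903) = -1/268903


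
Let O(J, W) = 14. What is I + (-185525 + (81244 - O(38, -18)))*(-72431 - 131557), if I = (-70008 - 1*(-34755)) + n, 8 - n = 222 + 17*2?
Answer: 21274892959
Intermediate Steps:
n = -248 (n = 8 - (222 + 17*2) = 8 - (222 + 34) = 8 - 1*256 = 8 - 256 = -248)
I = -35501 (I = (-70008 - 1*(-34755)) - 248 = (-70008 + 34755) - 248 = -35253 - 248 = -35501)
I + (-185525 + (81244 - O(38, -18)))*(-72431 - 131557) = -35501 + (-185525 + (81244 - 1*14))*(-72431 - 131557) = -35501 + (-185525 + (81244 - 14))*(-203988) = -35501 + (-185525 + 81230)*(-203988) = -35501 - 104295*(-203988) = -35501 + 21274928460 = 21274892959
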